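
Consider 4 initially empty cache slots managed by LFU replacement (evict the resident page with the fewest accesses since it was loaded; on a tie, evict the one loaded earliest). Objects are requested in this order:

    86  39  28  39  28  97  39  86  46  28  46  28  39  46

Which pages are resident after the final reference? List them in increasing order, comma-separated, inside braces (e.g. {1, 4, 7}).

{28, 39, 46, 86}

86 -> miss, frames [86]
39 -> miss, frames [86, 39]
28 -> miss, frames [86, 39, 28]
39 -> hit
28 -> hit
97 -> miss, frames [86, 39, 28, 97]
39 -> hit
86 -> hit
46 -> miss, evict 97, frames [86, 39, 28, 46]
28 -> hit
46 -> hit
28 -> hit
39 -> hit
46 -> hit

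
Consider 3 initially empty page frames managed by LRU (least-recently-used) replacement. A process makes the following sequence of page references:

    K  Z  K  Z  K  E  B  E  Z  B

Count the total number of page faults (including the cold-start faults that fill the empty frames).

5

K -> miss, frames {K}
Z -> miss, frames {K,Z}
K -> hit
Z -> hit
K -> hit
E -> miss, frames {Z,K,E}
B -> miss, evict Z, frames {K,E,B}
E -> hit
Z -> miss, evict K, frames {B,E,Z}
B -> hit
Page faults: 5.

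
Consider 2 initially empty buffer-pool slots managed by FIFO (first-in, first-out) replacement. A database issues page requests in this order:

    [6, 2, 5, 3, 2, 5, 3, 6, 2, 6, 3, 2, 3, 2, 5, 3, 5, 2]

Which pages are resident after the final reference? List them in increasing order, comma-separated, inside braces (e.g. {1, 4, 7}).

{2, 5}

6: fault, frames (6)
2: fault, frames (6 2)
5: fault, evict 6, frames (2 5)
3: fault, evict 2, frames (5 3)
2: fault, evict 5, frames (3 2)
5: fault, evict 3, frames (2 5)
3: fault, evict 2, frames (5 3)
6: fault, evict 5, frames (3 6)
2: fault, evict 3, frames (6 2)
6: hit
3: fault, evict 6, frames (2 3)
2: hit
3: hit
2: hit
5: fault, evict 2, frames (3 5)
3: hit
5: hit
2: fault, evict 3, frames (5 2)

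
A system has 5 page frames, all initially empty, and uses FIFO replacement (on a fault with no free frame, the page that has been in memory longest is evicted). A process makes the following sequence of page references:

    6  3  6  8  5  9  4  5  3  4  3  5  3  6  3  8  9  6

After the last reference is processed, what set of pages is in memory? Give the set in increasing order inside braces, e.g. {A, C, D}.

6: fault, frames {6}
3: fault, frames {6,3}
6: hit
8: fault, frames {6,3,8}
5: fault, frames {6,3,8,5}
9: fault, frames {6,3,8,5,9}
4: fault, evict 6, frames {3,8,5,9,4}
5: hit
3: hit
4: hit
3: hit
5: hit
3: hit
6: fault, evict 3, frames {8,5,9,4,6}
3: fault, evict 8, frames {5,9,4,6,3}
8: fault, evict 5, frames {9,4,6,3,8}
9: hit
6: hit

{3, 4, 6, 8, 9}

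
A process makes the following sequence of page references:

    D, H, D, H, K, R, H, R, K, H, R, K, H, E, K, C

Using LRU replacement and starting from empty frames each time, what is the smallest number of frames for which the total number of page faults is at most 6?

3

f=1: 16 faults
f=2: 13 faults
f=3: 6 faults
f=4: 6 faults
f=5: 6 faults
f=6: 6 faults
Smallest f with faults ≤ 6 is 3.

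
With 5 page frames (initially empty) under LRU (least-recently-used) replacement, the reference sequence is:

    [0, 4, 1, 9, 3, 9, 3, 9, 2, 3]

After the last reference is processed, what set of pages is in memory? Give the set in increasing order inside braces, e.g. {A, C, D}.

{1, 2, 3, 4, 9}

0 → fault, frames (0)
4 → fault, frames (0 4)
1 → fault, frames (0 4 1)
9 → fault, frames (0 4 1 9)
3 → fault, frames (0 4 1 9 3)
9 → hit
3 → hit
9 → hit
2 → fault, evict 0, frames (4 1 3 9 2)
3 → hit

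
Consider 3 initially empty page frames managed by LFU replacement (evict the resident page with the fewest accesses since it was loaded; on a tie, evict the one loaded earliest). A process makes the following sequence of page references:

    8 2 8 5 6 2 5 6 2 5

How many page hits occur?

1

8 -> miss, frames (8)
2 -> miss, frames (8 2)
8 -> hit
5 -> miss, frames (8 2 5)
6 -> miss, evict 2, frames (8 5 6)
2 -> miss, evict 5, frames (8 6 2)
5 -> miss, evict 6, frames (8 2 5)
6 -> miss, evict 2, frames (8 5 6)
2 -> miss, evict 5, frames (8 6 2)
5 -> miss, evict 6, frames (8 2 5)
Hits: 1.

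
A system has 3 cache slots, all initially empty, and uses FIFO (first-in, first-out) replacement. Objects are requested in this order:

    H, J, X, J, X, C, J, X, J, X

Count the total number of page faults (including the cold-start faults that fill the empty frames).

H -> fault, frames [H]
J -> fault, frames [H, J]
X -> fault, frames [H, J, X]
J -> hit
X -> hit
C -> fault, evict H, frames [J, X, C]
J -> hit
X -> hit
J -> hit
X -> hit
Page faults: 4.

4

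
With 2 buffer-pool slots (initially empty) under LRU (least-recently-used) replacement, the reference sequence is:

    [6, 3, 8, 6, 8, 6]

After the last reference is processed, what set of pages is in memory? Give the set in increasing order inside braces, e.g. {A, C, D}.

6: miss, frames (6)
3: miss, frames (6 3)
8: miss, evict 6, frames (3 8)
6: miss, evict 3, frames (8 6)
8: hit
6: hit

{6, 8}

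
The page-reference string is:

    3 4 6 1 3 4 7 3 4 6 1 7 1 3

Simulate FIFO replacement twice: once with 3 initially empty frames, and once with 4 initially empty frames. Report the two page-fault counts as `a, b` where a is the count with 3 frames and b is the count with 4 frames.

10, 11

3 frames: F F F F F F F . . F F . . F → 10 faults.
4 frames: F F F F . . F F F F F F . F → 11 faults.
11 > 10: adding a frame increased faults — Belady's anomaly.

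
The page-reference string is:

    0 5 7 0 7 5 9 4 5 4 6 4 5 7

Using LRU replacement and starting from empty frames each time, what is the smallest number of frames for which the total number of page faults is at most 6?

5

f=1: 14 faults
f=2: 11 faults
f=3: 7 faults
f=4: 7 faults
f=5: 6 faults
f=6: 6 faults
Smallest f with faults ≤ 6 is 5.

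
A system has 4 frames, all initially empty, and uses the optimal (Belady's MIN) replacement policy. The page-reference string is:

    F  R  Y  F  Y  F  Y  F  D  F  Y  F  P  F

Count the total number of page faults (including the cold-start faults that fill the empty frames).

5

F: miss, frames [F]
R: miss, frames [F, R]
Y: miss, frames [F, R, Y]
F: hit
Y: hit
F: hit
Y: hit
F: hit
D: miss, frames [F, R, Y, D]
F: hit
Y: hit
F: hit
P: miss, evict D, frames [F, R, Y, P]
F: hit
Page faults: 5.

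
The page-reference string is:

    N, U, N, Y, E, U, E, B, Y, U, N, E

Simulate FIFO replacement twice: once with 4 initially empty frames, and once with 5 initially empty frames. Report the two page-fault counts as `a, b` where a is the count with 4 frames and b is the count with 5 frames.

4 frames: F F . F F . . F . . F . → 6 faults.
5 frames: F F . F F . . F . . . . → 5 faults.
5 < 6: adding a frame reduced faults, as is typical.

6, 5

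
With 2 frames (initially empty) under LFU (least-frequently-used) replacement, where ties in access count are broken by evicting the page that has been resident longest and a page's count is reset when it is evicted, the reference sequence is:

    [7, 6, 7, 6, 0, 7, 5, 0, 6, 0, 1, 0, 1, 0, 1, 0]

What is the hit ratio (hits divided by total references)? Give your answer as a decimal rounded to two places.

0.25

7 → miss, frames {7}
6 → miss, frames {7,6}
7 → hit
6 → hit
0 → miss, evict 7, frames {6,0}
7 → miss, evict 0, frames {6,7}
5 → miss, evict 7, frames {6,5}
0 → miss, evict 5, frames {6,0}
6 → hit
0 → hit
1 → miss, evict 0, frames {6,1}
0 → miss, evict 1, frames {6,0}
1 → miss, evict 0, frames {6,1}
0 → miss, evict 1, frames {6,0}
1 → miss, evict 0, frames {6,1}
0 → miss, evict 1, frames {6,0}
Hits: 4 of 16 references → 4/16 = 0.2500.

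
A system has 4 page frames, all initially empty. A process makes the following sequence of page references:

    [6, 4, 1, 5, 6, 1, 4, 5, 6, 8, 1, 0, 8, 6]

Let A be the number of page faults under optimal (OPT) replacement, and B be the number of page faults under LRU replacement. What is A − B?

-1

Under OPT: F F F F . . . . . F . F . . → 6 faults.
Under LRU: F F F F . . . . . F F F . . → 7 faults.
A − B = 6 − 7 = -1.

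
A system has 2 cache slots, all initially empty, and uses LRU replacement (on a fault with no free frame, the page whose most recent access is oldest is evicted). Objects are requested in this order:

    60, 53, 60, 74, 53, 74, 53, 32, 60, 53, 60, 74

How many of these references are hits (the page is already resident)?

4

60 → miss, frames (60)
53 → miss, frames (60 53)
60 → hit
74 → miss, evict 53, frames (60 74)
53 → miss, evict 60, frames (74 53)
74 → hit
53 → hit
32 → miss, evict 74, frames (53 32)
60 → miss, evict 53, frames (32 60)
53 → miss, evict 32, frames (60 53)
60 → hit
74 → miss, evict 53, frames (60 74)
Hits: 4.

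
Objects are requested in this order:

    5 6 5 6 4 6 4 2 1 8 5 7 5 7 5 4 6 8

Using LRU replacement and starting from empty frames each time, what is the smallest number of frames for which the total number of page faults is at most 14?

f=1: 18 faults
f=2: 11 faults
f=3: 11 faults
f=4: 11 faults
f=5: 10 faults
f=6: 8 faults
f=7: 7 faults
Smallest f with faults ≤ 14 is 2.

2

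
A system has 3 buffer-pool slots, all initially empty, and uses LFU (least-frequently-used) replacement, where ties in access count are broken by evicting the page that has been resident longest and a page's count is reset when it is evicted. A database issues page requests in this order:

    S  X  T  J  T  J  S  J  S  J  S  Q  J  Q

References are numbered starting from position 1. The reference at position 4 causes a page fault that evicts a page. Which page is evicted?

pos 1: S: fault, frames [S]
pos 2: X: fault, frames [S, X]
pos 3: T: fault, frames [S, X, T]
pos 4: J: fault, evict S, frames [X, T, J]
At position 4, page S is evicted.

S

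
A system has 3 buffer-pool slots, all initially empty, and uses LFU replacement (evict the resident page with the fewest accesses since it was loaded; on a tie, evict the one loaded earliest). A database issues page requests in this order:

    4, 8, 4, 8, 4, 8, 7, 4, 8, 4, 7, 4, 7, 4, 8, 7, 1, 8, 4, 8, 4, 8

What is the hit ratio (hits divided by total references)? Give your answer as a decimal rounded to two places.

4: fault, frames {4}
8: fault, frames {4,8}
4: hit
8: hit
4: hit
8: hit
7: fault, frames {4,8,7}
4: hit
8: hit
4: hit
7: hit
4: hit
7: hit
4: hit
8: hit
7: hit
1: fault, evict 7, frames {4,8,1}
8: hit
4: hit
8: hit
4: hit
8: hit
Hits: 18 of 22 references → 18/22 = 0.8182.

0.82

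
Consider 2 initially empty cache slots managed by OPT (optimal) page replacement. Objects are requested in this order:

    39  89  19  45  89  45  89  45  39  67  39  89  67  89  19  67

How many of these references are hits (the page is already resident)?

8

39: miss, frames (39)
89: miss, frames (39 89)
19: miss, evict 39, frames (89 19)
45: miss, evict 19, frames (89 45)
89: hit
45: hit
89: hit
45: hit
39: miss, evict 45, frames (89 39)
67: miss, evict 89, frames (39 67)
39: hit
89: miss, evict 39, frames (67 89)
67: hit
89: hit
19: miss, evict 89, frames (67 19)
67: hit
Hits: 8.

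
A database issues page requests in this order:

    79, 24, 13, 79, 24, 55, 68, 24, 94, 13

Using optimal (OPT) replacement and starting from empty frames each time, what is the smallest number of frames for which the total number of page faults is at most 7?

f=1: 10 faults
f=2: 8 faults
f=3: 6 faults
f=4: 6 faults
f=5: 6 faults
f=6: 6 faults
Smallest f with faults ≤ 7 is 3.

3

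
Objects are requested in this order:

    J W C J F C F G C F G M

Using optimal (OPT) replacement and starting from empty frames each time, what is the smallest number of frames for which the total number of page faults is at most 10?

f=1: 12 faults
f=2: 7 faults
f=3: 6 faults
f=4: 6 faults
f=5: 6 faults
f=6: 6 faults
Smallest f with faults ≤ 10 is 2.

2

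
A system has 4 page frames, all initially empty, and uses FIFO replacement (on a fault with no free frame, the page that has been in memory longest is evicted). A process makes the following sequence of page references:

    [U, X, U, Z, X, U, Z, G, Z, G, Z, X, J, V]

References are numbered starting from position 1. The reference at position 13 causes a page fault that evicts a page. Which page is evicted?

U

pos 1: U -> fault, frames {U}
pos 2: X -> fault, frames {U,X}
pos 3: U -> hit
pos 4: Z -> fault, frames {U,X,Z}
pos 5: X -> hit
pos 6: U -> hit
pos 7: Z -> hit
pos 8: G -> fault, frames {U,X,Z,G}
pos 9: Z -> hit
pos 10: G -> hit
pos 11: Z -> hit
pos 12: X -> hit
pos 13: J -> fault, evict U, frames {X,Z,G,J}
At position 13, page U is evicted.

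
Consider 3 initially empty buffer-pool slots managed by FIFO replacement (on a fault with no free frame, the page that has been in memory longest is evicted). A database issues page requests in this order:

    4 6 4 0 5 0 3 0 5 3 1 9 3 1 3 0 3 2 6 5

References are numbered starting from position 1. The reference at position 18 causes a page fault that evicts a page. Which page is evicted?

pos 1: 4 → fault, frames {4}
pos 2: 6 → fault, frames {4,6}
pos 3: 4 → hit
pos 4: 0 → fault, frames {4,6,0}
pos 5: 5 → fault, evict 4, frames {6,0,5}
pos 6: 0 → hit
pos 7: 3 → fault, evict 6, frames {0,5,3}
pos 8: 0 → hit
pos 9: 5 → hit
pos 10: 3 → hit
pos 11: 1 → fault, evict 0, frames {5,3,1}
pos 12: 9 → fault, evict 5, frames {3,1,9}
pos 13: 3 → hit
pos 14: 1 → hit
pos 15: 3 → hit
pos 16: 0 → fault, evict 3, frames {1,9,0}
pos 17: 3 → fault, evict 1, frames {9,0,3}
pos 18: 2 → fault, evict 9, frames {0,3,2}
At position 18, page 9 is evicted.

9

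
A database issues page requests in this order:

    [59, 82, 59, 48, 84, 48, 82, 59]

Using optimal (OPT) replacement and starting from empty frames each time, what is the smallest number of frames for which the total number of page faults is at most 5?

3

f=1: 8 faults
f=2: 6 faults
f=3: 5 faults
f=4: 4 faults
Smallest f with faults ≤ 5 is 3.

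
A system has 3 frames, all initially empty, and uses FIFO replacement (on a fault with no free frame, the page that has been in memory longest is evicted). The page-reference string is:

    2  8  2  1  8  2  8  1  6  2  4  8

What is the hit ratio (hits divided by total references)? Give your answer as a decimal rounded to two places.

2 → miss, frames [2]
8 → miss, frames [2, 8]
2 → hit
1 → miss, frames [2, 8, 1]
8 → hit
2 → hit
8 → hit
1 → hit
6 → miss, evict 2, frames [8, 1, 6]
2 → miss, evict 8, frames [1, 6, 2]
4 → miss, evict 1, frames [6, 2, 4]
8 → miss, evict 6, frames [2, 4, 8]
Hits: 5 of 12 references → 5/12 = 0.4167.

0.42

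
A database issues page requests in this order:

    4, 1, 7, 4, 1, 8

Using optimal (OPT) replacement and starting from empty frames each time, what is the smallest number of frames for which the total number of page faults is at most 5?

f=1: 6 faults
f=2: 5 faults
f=3: 4 faults
f=4: 4 faults
Smallest f with faults ≤ 5 is 2.

2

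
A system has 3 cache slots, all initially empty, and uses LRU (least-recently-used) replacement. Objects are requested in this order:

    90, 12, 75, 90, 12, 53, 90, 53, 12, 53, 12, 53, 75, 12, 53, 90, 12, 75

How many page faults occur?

7

90 -> fault, frames [90]
12 -> fault, frames [90, 12]
75 -> fault, frames [90, 12, 75]
90 -> hit
12 -> hit
53 -> fault, evict 75, frames [90, 12, 53]
90 -> hit
53 -> hit
12 -> hit
53 -> hit
12 -> hit
53 -> hit
75 -> fault, evict 90, frames [12, 53, 75]
12 -> hit
53 -> hit
90 -> fault, evict 75, frames [12, 53, 90]
12 -> hit
75 -> fault, evict 53, frames [90, 12, 75]
Page faults: 7.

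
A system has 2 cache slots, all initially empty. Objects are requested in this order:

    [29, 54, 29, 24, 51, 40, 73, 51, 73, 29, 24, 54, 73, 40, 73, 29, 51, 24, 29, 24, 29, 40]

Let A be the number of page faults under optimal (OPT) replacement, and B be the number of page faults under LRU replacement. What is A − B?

Under OPT: F F . F F F F . . F F F . F . F F F . . . F → 14 faults.
Under LRU: F F . F F F F F . F F F F F . F F F F . . F → 17 faults.
A − B = 14 − 17 = -3.

-3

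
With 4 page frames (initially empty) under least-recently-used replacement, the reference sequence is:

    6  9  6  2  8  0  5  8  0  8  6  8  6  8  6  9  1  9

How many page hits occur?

6: miss, frames (6)
9: miss, frames (6 9)
6: hit
2: miss, frames (9 6 2)
8: miss, frames (9 6 2 8)
0: miss, evict 9, frames (6 2 8 0)
5: miss, evict 6, frames (2 8 0 5)
8: hit
0: hit
8: hit
6: miss, evict 2, frames (5 0 8 6)
8: hit
6: hit
8: hit
6: hit
9: miss, evict 5, frames (0 8 6 9)
1: miss, evict 0, frames (8 6 9 1)
9: hit
Hits: 9.

9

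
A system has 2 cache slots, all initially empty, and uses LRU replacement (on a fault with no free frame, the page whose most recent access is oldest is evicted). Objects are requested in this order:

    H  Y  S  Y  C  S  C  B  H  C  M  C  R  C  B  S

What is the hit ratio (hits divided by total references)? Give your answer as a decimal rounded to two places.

H → miss, frames {H}
Y → miss, frames {H,Y}
S → miss, evict H, frames {Y,S}
Y → hit
C → miss, evict S, frames {Y,C}
S → miss, evict Y, frames {C,S}
C → hit
B → miss, evict S, frames {C,B}
H → miss, evict C, frames {B,H}
C → miss, evict B, frames {H,C}
M → miss, evict H, frames {C,M}
C → hit
R → miss, evict M, frames {C,R}
C → hit
B → miss, evict R, frames {C,B}
S → miss, evict C, frames {B,S}
Hits: 4 of 16 references → 4/16 = 0.2500.

0.25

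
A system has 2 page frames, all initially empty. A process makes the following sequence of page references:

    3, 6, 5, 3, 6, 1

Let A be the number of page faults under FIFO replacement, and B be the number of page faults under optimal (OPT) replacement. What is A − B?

Under FIFO: F F F F F F → 6 faults.
Under OPT: F F F . F F → 5 faults.
A − B = 6 − 5 = 1.

1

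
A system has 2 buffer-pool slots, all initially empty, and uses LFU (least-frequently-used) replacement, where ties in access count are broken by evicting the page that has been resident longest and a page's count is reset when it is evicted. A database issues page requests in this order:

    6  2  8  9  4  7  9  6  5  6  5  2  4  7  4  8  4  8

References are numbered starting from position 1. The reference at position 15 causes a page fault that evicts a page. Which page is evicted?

7

pos 1: 6: miss, frames [6]
pos 2: 2: miss, frames [6, 2]
pos 3: 8: miss, evict 6, frames [2, 8]
pos 4: 9: miss, evict 2, frames [8, 9]
pos 5: 4: miss, evict 8, frames [9, 4]
pos 6: 7: miss, evict 9, frames [4, 7]
pos 7: 9: miss, evict 4, frames [7, 9]
pos 8: 6: miss, evict 7, frames [9, 6]
pos 9: 5: miss, evict 9, frames [6, 5]
pos 10: 6: hit
pos 11: 5: hit
pos 12: 2: miss, evict 6, frames [5, 2]
pos 13: 4: miss, evict 2, frames [5, 4]
pos 14: 7: miss, evict 4, frames [5, 7]
pos 15: 4: miss, evict 7, frames [5, 4]
At position 15, page 7 is evicted.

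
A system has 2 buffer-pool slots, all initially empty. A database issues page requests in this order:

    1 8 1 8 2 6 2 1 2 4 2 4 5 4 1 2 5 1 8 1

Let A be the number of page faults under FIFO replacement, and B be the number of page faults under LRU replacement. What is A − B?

Under FIFO: F F . . F F . F F F . . F . F F F F F . → 13 faults.
Under LRU: F F . . F F . F . F . . F . F F F F F . → 12 faults.
A − B = 13 − 12 = 1.

1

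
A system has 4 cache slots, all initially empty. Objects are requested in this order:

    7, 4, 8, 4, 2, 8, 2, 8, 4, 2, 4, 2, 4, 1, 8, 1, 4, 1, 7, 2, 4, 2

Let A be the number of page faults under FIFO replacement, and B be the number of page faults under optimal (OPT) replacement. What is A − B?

1

Under FIFO: F F F . F . . . . . . . . F . . . . F . F . → 7 faults.
Under OPT: F F F . F . . . . . . . . F . . . . . F . . → 6 faults.
A − B = 7 − 6 = 1.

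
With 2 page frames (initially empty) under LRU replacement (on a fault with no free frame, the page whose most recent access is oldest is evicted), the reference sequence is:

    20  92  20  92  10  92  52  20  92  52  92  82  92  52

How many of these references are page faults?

9

20 → miss, frames {20}
92 → miss, frames {20,92}
20 → hit
92 → hit
10 → miss, evict 20, frames {92,10}
92 → hit
52 → miss, evict 10, frames {92,52}
20 → miss, evict 92, frames {52,20}
92 → miss, evict 52, frames {20,92}
52 → miss, evict 20, frames {92,52}
92 → hit
82 → miss, evict 52, frames {92,82}
92 → hit
52 → miss, evict 82, frames {92,52}
Page faults: 9.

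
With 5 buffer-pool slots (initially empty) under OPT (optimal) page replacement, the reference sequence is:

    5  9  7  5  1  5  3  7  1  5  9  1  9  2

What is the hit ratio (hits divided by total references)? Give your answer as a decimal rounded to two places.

0.57

5: fault, frames (5)
9: fault, frames (5 9)
7: fault, frames (5 9 7)
5: hit
1: fault, frames (5 9 7 1)
5: hit
3: fault, frames (5 9 7 1 3)
7: hit
1: hit
5: hit
9: hit
1: hit
9: hit
2: fault, evict 3, frames (5 9 7 1 2)
Hits: 8 of 14 references → 8/14 = 0.5714.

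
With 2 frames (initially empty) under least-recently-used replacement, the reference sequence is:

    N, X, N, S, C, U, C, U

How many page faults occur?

N → fault, frames (N)
X → fault, frames (N X)
N → hit
S → fault, evict X, frames (N S)
C → fault, evict N, frames (S C)
U → fault, evict S, frames (C U)
C → hit
U → hit
Page faults: 5.

5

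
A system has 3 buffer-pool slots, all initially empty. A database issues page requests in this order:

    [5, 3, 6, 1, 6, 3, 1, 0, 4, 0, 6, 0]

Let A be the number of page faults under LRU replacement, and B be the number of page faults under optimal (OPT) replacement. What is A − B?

Under LRU: F F F F . . . F F . F . → 7 faults.
Under OPT: F F F F . . . F F . . . → 6 faults.
A − B = 7 − 6 = 1.

1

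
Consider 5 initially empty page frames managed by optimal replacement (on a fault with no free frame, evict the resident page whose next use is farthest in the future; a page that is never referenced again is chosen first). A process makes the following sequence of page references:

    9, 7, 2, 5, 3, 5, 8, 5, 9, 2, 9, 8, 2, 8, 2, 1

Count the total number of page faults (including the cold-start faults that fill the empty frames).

9 → fault, frames (9)
7 → fault, frames (9 7)
2 → fault, frames (9 7 2)
5 → fault, frames (9 7 2 5)
3 → fault, frames (9 7 2 5 3)
5 → hit
8 → fault, evict 3, frames (9 7 2 5 8)
5 → hit
9 → hit
2 → hit
9 → hit
8 → hit
2 → hit
8 → hit
2 → hit
1 → fault, evict 8, frames (9 7 2 5 1)
Page faults: 7.

7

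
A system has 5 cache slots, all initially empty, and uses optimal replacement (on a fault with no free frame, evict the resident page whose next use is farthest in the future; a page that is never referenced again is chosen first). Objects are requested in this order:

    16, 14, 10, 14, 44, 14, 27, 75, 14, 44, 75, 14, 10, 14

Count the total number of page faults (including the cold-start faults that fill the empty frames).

6

16 → fault, frames [16]
14 → fault, frames [16, 14]
10 → fault, frames [16, 14, 10]
14 → hit
44 → fault, frames [16, 14, 10, 44]
14 → hit
27 → fault, frames [16, 14, 10, 44, 27]
75 → fault, evict 27, frames [16, 14, 10, 44, 75]
14 → hit
44 → hit
75 → hit
14 → hit
10 → hit
14 → hit
Page faults: 6.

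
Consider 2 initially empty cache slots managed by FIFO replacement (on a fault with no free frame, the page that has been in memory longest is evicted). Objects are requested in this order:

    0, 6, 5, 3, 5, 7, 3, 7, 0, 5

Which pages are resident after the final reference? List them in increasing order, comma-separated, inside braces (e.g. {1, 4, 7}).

0 → miss, frames [0]
6 → miss, frames [0, 6]
5 → miss, evict 0, frames [6, 5]
3 → miss, evict 6, frames [5, 3]
5 → hit
7 → miss, evict 5, frames [3, 7]
3 → hit
7 → hit
0 → miss, evict 3, frames [7, 0]
5 → miss, evict 7, frames [0, 5]

{0, 5}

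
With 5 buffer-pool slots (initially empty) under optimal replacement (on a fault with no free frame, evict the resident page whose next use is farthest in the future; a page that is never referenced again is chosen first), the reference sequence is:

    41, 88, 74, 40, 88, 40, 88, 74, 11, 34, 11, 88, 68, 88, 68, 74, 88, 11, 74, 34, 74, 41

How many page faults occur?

8

41 → fault, frames {41}
88 → fault, frames {41,88}
74 → fault, frames {41,88,74}
40 → fault, frames {41,88,74,40}
88 → hit
40 → hit
88 → hit
74 → hit
11 → fault, frames {41,88,74,40,11}
34 → fault, evict 40, frames {41,88,74,11,34}
11 → hit
88 → hit
68 → fault, evict 41, frames {88,74,11,34,68}
88 → hit
68 → hit
74 → hit
88 → hit
11 → hit
74 → hit
34 → hit
74 → hit
41 → fault, evict 68, frames {88,74,11,34,41}
Page faults: 8.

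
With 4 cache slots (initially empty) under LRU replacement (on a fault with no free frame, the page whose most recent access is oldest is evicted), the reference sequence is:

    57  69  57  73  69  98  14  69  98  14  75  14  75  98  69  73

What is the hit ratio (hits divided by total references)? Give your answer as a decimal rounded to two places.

57 -> fault, frames {57}
69 -> fault, frames {57,69}
57 -> hit
73 -> fault, frames {69,57,73}
69 -> hit
98 -> fault, frames {57,73,69,98}
14 -> fault, evict 57, frames {73,69,98,14}
69 -> hit
98 -> hit
14 -> hit
75 -> fault, evict 73, frames {69,98,14,75}
14 -> hit
75 -> hit
98 -> hit
69 -> hit
73 -> fault, evict 14, frames {75,98,69,73}
Hits: 9 of 16 references → 9/16 = 0.5625.

0.56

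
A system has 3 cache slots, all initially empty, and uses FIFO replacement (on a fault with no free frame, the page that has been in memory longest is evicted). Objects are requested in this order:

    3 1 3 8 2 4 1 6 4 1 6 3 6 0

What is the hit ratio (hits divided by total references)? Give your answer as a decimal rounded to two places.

0.36

3 → miss, frames [3]
1 → miss, frames [3, 1]
3 → hit
8 → miss, frames [3, 1, 8]
2 → miss, evict 3, frames [1, 8, 2]
4 → miss, evict 1, frames [8, 2, 4]
1 → miss, evict 8, frames [2, 4, 1]
6 → miss, evict 2, frames [4, 1, 6]
4 → hit
1 → hit
6 → hit
3 → miss, evict 4, frames [1, 6, 3]
6 → hit
0 → miss, evict 1, frames [6, 3, 0]
Hits: 5 of 14 references → 5/14 = 0.3571.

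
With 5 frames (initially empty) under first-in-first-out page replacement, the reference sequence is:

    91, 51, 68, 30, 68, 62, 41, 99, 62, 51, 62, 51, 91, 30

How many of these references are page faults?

91 → fault, frames (91)
51 → fault, frames (91 51)
68 → fault, frames (91 51 68)
30 → fault, frames (91 51 68 30)
68 → hit
62 → fault, frames (91 51 68 30 62)
41 → fault, evict 91, frames (51 68 30 62 41)
99 → fault, evict 51, frames (68 30 62 41 99)
62 → hit
51 → fault, evict 68, frames (30 62 41 99 51)
62 → hit
51 → hit
91 → fault, evict 30, frames (62 41 99 51 91)
30 → fault, evict 62, frames (41 99 51 91 30)
Page faults: 10.

10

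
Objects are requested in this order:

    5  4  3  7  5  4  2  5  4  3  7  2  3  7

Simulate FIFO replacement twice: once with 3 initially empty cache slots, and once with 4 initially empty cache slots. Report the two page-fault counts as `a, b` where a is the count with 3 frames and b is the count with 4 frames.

9, 10

3 frames: F F F F F F F . . F F . . . → 9 faults.
4 frames: F F F F . . F F F F F F . . → 10 faults.
10 > 9: adding a frame increased faults — Belady's anomaly.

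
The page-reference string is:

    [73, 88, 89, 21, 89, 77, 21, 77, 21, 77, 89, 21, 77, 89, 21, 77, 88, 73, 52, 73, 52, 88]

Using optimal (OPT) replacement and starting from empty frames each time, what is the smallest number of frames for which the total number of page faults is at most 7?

4

f=1: 22 faults
f=2: 12 faults
f=3: 8 faults
f=4: 7 faults
f=5: 6 faults
f=6: 6 faults
Smallest f with faults ≤ 7 is 4.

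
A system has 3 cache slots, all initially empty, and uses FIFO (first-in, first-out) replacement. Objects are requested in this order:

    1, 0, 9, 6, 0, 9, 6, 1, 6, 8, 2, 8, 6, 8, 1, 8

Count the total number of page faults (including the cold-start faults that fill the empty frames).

10

1 → miss, frames [1]
0 → miss, frames [1, 0]
9 → miss, frames [1, 0, 9]
6 → miss, evict 1, frames [0, 9, 6]
0 → hit
9 → hit
6 → hit
1 → miss, evict 0, frames [9, 6, 1]
6 → hit
8 → miss, evict 9, frames [6, 1, 8]
2 → miss, evict 6, frames [1, 8, 2]
8 → hit
6 → miss, evict 1, frames [8, 2, 6]
8 → hit
1 → miss, evict 8, frames [2, 6, 1]
8 → miss, evict 2, frames [6, 1, 8]
Page faults: 10.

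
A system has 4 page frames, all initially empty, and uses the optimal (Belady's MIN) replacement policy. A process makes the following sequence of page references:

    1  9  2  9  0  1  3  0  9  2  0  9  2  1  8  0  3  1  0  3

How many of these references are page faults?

7

1: fault, frames [1]
9: fault, frames [1, 9]
2: fault, frames [1, 9, 2]
9: hit
0: fault, frames [1, 9, 2, 0]
1: hit
3: fault, evict 1, frames [9, 2, 0, 3]
0: hit
9: hit
2: hit
0: hit
9: hit
2: hit
1: fault, evict 2, frames [9, 0, 3, 1]
8: fault, evict 9, frames [0, 3, 1, 8]
0: hit
3: hit
1: hit
0: hit
3: hit
Page faults: 7.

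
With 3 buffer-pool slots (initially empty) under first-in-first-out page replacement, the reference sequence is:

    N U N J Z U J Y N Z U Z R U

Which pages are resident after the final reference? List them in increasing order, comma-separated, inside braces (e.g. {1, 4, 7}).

{R, U, Z}

N -> fault, frames (N)
U -> fault, frames (N U)
N -> hit
J -> fault, frames (N U J)
Z -> fault, evict N, frames (U J Z)
U -> hit
J -> hit
Y -> fault, evict U, frames (J Z Y)
N -> fault, evict J, frames (Z Y N)
Z -> hit
U -> fault, evict Z, frames (Y N U)
Z -> fault, evict Y, frames (N U Z)
R -> fault, evict N, frames (U Z R)
U -> hit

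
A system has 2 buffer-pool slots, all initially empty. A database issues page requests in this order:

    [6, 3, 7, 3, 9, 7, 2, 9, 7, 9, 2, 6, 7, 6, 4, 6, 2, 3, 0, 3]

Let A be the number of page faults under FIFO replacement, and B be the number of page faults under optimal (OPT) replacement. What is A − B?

Under FIFO: F F F . F . F . F F F F F . F F F F F . → 15 faults.
Under OPT: F F F . F . F . F . F F . . F . F F F . → 12 faults.
A − B = 15 − 12 = 3.

3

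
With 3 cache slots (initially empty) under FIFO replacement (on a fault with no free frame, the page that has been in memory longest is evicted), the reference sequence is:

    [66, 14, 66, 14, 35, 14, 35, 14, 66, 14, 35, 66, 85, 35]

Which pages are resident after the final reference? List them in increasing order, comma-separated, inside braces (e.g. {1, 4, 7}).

{14, 35, 85}

66 -> fault, frames {66}
14 -> fault, frames {66,14}
66 -> hit
14 -> hit
35 -> fault, frames {66,14,35}
14 -> hit
35 -> hit
14 -> hit
66 -> hit
14 -> hit
35 -> hit
66 -> hit
85 -> fault, evict 66, frames {14,35,85}
35 -> hit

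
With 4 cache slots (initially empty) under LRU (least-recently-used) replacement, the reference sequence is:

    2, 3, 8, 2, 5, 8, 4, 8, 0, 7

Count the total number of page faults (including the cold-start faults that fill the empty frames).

7

2: miss, frames (2)
3: miss, frames (2 3)
8: miss, frames (2 3 8)
2: hit
5: miss, frames (3 8 2 5)
8: hit
4: miss, evict 3, frames (2 5 8 4)
8: hit
0: miss, evict 2, frames (5 4 8 0)
7: miss, evict 5, frames (4 8 0 7)
Page faults: 7.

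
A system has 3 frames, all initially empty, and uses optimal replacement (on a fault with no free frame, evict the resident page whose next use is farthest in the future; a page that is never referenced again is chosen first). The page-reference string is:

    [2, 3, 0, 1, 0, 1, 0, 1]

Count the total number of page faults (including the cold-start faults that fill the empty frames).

2 → miss, frames {2}
3 → miss, frames {2,3}
0 → miss, frames {2,3,0}
1 → miss, evict 3, frames {2,0,1}
0 → hit
1 → hit
0 → hit
1 → hit
Page faults: 4.

4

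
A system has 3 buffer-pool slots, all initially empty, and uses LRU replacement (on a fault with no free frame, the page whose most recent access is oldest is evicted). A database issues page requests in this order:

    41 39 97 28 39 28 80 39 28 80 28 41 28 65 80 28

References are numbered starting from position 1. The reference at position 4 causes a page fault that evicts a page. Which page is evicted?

41

pos 1: 41: fault, frames [41]
pos 2: 39: fault, frames [41, 39]
pos 3: 97: fault, frames [41, 39, 97]
pos 4: 28: fault, evict 41, frames [39, 97, 28]
At position 4, page 41 is evicted.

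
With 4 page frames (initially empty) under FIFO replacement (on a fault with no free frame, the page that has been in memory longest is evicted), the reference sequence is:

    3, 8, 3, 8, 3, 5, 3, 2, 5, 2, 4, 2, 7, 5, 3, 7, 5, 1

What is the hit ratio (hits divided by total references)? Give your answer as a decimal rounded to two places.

0.50

3: fault, frames [3]
8: fault, frames [3, 8]
3: hit
8: hit
3: hit
5: fault, frames [3, 8, 5]
3: hit
2: fault, frames [3, 8, 5, 2]
5: hit
2: hit
4: fault, evict 3, frames [8, 5, 2, 4]
2: hit
7: fault, evict 8, frames [5, 2, 4, 7]
5: hit
3: fault, evict 5, frames [2, 4, 7, 3]
7: hit
5: fault, evict 2, frames [4, 7, 3, 5]
1: fault, evict 4, frames [7, 3, 5, 1]
Hits: 9 of 18 references → 9/18 = 0.5000.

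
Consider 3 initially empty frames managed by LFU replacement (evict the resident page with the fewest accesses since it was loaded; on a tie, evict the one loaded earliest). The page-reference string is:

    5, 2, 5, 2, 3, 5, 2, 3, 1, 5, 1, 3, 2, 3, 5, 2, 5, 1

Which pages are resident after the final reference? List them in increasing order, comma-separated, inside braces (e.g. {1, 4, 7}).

{1, 2, 5}

5 -> miss, frames (5)
2 -> miss, frames (5 2)
5 -> hit
2 -> hit
3 -> miss, frames (5 2 3)
5 -> hit
2 -> hit
3 -> hit
1 -> miss, evict 3, frames (5 2 1)
5 -> hit
1 -> hit
3 -> miss, evict 1, frames (5 2 3)
2 -> hit
3 -> hit
5 -> hit
2 -> hit
5 -> hit
1 -> miss, evict 3, frames (5 2 1)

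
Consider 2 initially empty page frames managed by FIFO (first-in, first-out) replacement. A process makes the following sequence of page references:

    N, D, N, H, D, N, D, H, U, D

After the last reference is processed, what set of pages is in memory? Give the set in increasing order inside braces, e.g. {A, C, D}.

N -> miss, frames [N]
D -> miss, frames [N, D]
N -> hit
H -> miss, evict N, frames [D, H]
D -> hit
N -> miss, evict D, frames [H, N]
D -> miss, evict H, frames [N, D]
H -> miss, evict N, frames [D, H]
U -> miss, evict D, frames [H, U]
D -> miss, evict H, frames [U, D]

{D, U}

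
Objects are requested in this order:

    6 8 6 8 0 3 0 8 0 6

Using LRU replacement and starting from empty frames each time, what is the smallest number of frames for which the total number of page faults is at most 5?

3

f=1: 10 faults
f=2: 6 faults
f=3: 5 faults
f=4: 4 faults
Smallest f with faults ≤ 5 is 3.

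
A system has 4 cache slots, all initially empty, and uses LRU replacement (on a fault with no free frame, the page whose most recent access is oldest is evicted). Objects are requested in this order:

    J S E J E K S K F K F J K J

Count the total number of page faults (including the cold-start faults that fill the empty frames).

6

J → miss, frames (J)
S → miss, frames (J S)
E → miss, frames (J S E)
J → hit
E → hit
K → miss, frames (S J E K)
S → hit
K → hit
F → miss, evict J, frames (E S K F)
K → hit
F → hit
J → miss, evict E, frames (S K F J)
K → hit
J → hit
Page faults: 6.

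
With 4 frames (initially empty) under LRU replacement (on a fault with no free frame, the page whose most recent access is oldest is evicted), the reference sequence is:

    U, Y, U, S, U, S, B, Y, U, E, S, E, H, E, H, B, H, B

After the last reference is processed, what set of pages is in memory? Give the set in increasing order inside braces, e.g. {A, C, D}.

{B, E, H, S}

U: miss, frames (U)
Y: miss, frames (U Y)
U: hit
S: miss, frames (Y U S)
U: hit
S: hit
B: miss, frames (Y U S B)
Y: hit
U: hit
E: miss, evict S, frames (B Y U E)
S: miss, evict B, frames (Y U E S)
E: hit
H: miss, evict Y, frames (U S E H)
E: hit
H: hit
B: miss, evict U, frames (S E H B)
H: hit
B: hit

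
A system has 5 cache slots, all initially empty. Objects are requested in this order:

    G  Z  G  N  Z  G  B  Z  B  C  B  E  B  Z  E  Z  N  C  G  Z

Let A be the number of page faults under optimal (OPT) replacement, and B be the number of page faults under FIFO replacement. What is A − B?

-1

Under OPT: F F . F . . F . . F . F . . . . . . F . → 7 faults.
Under FIFO: F F . F . . F . . F . F . . . . . . F F → 8 faults.
A − B = 7 − 8 = -1.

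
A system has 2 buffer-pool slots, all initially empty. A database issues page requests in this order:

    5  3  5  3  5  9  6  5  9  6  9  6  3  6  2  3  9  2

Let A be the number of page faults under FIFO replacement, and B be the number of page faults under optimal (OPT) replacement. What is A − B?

2

Under FIFO: F F . . . F F F F F . . F . F . F . → 10 faults.
Under OPT: F F . . . F F . F . . . F . F . F . → 8 faults.
A − B = 10 − 8 = 2.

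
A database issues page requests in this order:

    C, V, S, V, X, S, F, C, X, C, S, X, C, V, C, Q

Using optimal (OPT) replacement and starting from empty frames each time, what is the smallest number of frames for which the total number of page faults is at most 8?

f=1: 16 faults
f=2: 10 faults
f=3: 8 faults
f=4: 7 faults
f=5: 6 faults
f=6: 6 faults
Smallest f with faults ≤ 8 is 3.

3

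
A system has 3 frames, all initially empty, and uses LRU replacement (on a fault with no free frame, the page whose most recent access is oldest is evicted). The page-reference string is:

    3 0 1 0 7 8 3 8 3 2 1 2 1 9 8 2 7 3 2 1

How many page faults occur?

3 -> miss, frames (3)
0 -> miss, frames (3 0)
1 -> miss, frames (3 0 1)
0 -> hit
7 -> miss, evict 3, frames (1 0 7)
8 -> miss, evict 1, frames (0 7 8)
3 -> miss, evict 0, frames (7 8 3)
8 -> hit
3 -> hit
2 -> miss, evict 7, frames (8 3 2)
1 -> miss, evict 8, frames (3 2 1)
2 -> hit
1 -> hit
9 -> miss, evict 3, frames (2 1 9)
8 -> miss, evict 2, frames (1 9 8)
2 -> miss, evict 1, frames (9 8 2)
7 -> miss, evict 9, frames (8 2 7)
3 -> miss, evict 8, frames (2 7 3)
2 -> hit
1 -> miss, evict 7, frames (3 2 1)
Page faults: 14.

14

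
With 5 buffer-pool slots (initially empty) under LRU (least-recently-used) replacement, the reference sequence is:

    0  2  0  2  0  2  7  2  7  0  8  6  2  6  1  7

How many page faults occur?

7

0 → fault, frames (0)
2 → fault, frames (0 2)
0 → hit
2 → hit
0 → hit
2 → hit
7 → fault, frames (0 2 7)
2 → hit
7 → hit
0 → hit
8 → fault, frames (2 7 0 8)
6 → fault, frames (2 7 0 8 6)
2 → hit
6 → hit
1 → fault, evict 7, frames (0 8 2 6 1)
7 → fault, evict 0, frames (8 2 6 1 7)
Page faults: 7.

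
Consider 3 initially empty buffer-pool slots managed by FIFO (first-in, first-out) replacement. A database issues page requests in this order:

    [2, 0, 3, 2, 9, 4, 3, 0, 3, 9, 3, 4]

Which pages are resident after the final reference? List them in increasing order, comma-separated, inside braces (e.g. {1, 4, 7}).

2 -> fault, frames [2]
0 -> fault, frames [2, 0]
3 -> fault, frames [2, 0, 3]
2 -> hit
9 -> fault, evict 2, frames [0, 3, 9]
4 -> fault, evict 0, frames [3, 9, 4]
3 -> hit
0 -> fault, evict 3, frames [9, 4, 0]
3 -> fault, evict 9, frames [4, 0, 3]
9 -> fault, evict 4, frames [0, 3, 9]
3 -> hit
4 -> fault, evict 0, frames [3, 9, 4]

{3, 4, 9}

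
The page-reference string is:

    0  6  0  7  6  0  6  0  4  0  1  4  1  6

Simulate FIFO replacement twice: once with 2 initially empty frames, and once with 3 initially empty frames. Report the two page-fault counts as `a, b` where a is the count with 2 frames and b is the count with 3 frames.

10, 7

2 frames: F F . F . F F . F F F F . F → 10 faults.
3 frames: F F . F . . . . F F F . . F → 7 faults.
7 < 10: adding a frame reduced faults, as is typical.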